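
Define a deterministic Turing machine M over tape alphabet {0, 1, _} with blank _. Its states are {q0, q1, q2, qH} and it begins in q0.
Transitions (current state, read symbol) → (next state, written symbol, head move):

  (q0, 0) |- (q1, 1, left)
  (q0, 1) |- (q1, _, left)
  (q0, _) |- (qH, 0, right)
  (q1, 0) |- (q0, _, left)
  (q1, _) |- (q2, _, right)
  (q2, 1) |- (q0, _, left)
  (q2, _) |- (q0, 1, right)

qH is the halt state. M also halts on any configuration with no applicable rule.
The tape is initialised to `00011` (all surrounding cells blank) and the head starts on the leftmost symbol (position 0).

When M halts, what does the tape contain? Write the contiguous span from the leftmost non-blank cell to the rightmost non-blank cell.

0_0011

q0 | _[0]0011   read 0 → write 1, move left, go to q1
q1 | [_]10011   read _ → write _, move right, go to q2
q2 | _[1]0011   read 1 → write _, move left, go to q0
q0 | [_]_0011   read _ → write 0, move right, go to qH
qH | 0[_]0011
The non-blank tape span at halt is 0_0011.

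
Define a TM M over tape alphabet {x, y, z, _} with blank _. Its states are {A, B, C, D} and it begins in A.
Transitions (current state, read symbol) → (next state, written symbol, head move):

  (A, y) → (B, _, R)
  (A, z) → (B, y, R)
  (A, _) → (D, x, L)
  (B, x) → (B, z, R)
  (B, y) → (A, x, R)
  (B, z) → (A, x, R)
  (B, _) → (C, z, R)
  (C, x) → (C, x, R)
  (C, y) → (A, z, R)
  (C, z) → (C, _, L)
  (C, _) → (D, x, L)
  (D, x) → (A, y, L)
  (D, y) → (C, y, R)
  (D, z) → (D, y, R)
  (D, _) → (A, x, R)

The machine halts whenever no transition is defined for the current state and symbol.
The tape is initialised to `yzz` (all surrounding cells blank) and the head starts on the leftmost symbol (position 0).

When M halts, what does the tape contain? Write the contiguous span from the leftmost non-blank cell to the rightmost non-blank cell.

state=A head=0 tape=[y]zz___   (A,y)→(B,_,R)
state=B head=1 tape=_[z]z___   (B,z)→(A,x,R)
state=A head=2 tape=_x[z]___   (A,z)→(B,y,R)
state=B head=3 tape=_xy[_]__   (B,_)→(C,z,R)
state=C head=4 tape=_xyz[_]_   (C,_)→(D,x,L)
state=D head=3 tape=_xy[z]x_   (D,z)→(D,y,R)
state=D head=4 tape=_xyy[x]_   (D,x)→(A,y,L)
state=A head=3 tape=_xy[y]y_   (A,y)→(B,_,R)
state=B head=4 tape=_xy_[y]_   (B,y)→(A,x,R)
state=A head=5 tape=_xy_x[_]   (A,_)→(D,x,L)
state=D head=4 tape=_xy_[x]x   (D,x)→(A,y,L)
state=A head=3 tape=_xy[_]yx   (A,_)→(D,x,L)
state=D head=2 tape=_x[y]xyx   (D,y)→(C,y,R)
state=C head=3 tape=_xy[x]yx   (C,x)→(C,x,R)
state=C head=4 tape=_xyx[y]x   (C,y)→(A,z,R)
state=A head=5 tape=_xyxz[x]
The non-blank tape span at halt is xyxzx.

xyxzx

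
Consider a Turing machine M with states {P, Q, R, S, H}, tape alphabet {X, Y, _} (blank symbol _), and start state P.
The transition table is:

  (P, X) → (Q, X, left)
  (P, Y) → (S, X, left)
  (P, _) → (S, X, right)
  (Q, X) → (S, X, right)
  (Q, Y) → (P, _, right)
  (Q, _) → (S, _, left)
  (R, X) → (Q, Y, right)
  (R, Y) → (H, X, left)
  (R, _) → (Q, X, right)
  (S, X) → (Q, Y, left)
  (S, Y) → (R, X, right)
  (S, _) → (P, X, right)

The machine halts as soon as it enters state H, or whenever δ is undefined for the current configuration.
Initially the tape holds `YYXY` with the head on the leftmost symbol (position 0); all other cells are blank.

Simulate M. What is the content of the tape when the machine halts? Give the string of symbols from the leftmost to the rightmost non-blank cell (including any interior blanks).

XXXXY

state=P head=0 tape=_[Y]YXY   (P,Y)→(S,X,left)
state=S head=-1 tape=[_]XYXY   (S,_)→(P,X,right)
state=P head=0 tape=X[X]YXY   (P,X)→(Q,X,left)
state=Q head=-1 tape=[X]XYXY   (Q,X)→(S,X,right)
state=S head=0 tape=X[X]YXY   (S,X)→(Q,Y,left)
state=Q head=-1 tape=[X]YYXY   (Q,X)→(S,X,right)
state=S head=0 tape=X[Y]YXY   (S,Y)→(R,X,right)
state=R head=1 tape=XX[Y]XY   (R,Y)→(H,X,left)
state=H head=0 tape=X[X]XXY
The non-blank tape span at halt is XXXXY.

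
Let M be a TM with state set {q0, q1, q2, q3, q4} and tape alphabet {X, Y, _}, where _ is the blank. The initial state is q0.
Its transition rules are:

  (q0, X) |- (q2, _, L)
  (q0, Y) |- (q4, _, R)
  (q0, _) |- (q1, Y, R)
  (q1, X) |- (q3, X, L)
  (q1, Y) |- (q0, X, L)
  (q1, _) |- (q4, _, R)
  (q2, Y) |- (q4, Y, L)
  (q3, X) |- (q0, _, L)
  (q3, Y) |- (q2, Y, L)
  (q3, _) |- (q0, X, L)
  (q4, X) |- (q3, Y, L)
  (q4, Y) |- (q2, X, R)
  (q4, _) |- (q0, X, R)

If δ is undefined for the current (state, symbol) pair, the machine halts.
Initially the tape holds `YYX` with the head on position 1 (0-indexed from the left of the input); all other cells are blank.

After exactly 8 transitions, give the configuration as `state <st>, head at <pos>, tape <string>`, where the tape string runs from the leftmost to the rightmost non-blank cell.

q0 | _Y[Y]X   read Y → write _, move R, go to q4
q4 | _Y_[X]   read X → write Y, move L, go to q3
q3 | _Y[_]Y   read _ → write X, move L, go to q0
q0 | _[Y]XY   read Y → write _, move R, go to q4
q4 | __[X]Y   read X → write Y, move L, go to q3
q3 | _[_]YY   read _ → write X, move L, go to q0
q0 | [_]XYY   read _ → write Y, move R, go to q1
q1 | Y[X]YY   read X → write X, move L, go to q3
q3 | [Y]XYY
After 8 steps: state q3, head at -1, tape YXYY.

state q3, head at -1, tape YXYY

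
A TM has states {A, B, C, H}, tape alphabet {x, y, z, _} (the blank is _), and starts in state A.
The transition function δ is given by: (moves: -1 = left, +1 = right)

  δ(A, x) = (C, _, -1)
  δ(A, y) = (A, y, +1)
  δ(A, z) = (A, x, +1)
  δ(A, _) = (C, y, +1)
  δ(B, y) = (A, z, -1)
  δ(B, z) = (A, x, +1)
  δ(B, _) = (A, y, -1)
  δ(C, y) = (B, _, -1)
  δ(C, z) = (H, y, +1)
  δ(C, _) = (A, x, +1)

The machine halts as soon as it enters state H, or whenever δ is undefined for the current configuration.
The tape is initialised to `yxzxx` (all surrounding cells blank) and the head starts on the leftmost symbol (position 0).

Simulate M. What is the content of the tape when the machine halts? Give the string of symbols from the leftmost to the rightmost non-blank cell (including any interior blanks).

A | ___[y]xzxx   read y → write y, move +1, go to A
A | ___y[x]zxx   read x → write _, move -1, go to C
C | ___[y]_zxx   read y → write _, move -1, go to B
B | __[_]__zxx   read _ → write y, move -1, go to A
A | _[_]y__zxx   read _ → write y, move +1, go to C
C | _y[y]__zxx   read y → write _, move -1, go to B
B | _[y]___zxx   read y → write z, move -1, go to A
A | [_]z___zxx   read _ → write y, move +1, go to C
C | y[z]___zxx   read z → write y, move +1, go to H
H | yy[_]__zxx
The non-blank tape span at halt is yy___zxx.

yy___zxx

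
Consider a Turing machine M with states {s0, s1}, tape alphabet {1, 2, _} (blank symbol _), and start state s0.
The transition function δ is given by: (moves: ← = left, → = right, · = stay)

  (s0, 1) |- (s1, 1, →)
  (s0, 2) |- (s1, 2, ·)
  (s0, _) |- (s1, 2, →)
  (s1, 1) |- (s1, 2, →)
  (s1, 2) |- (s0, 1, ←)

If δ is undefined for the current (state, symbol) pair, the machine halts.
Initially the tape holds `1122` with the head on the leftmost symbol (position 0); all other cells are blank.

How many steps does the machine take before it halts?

17

s0 | [1]122_   read 1 → write 1, move →, go to s1
s1 | 1[1]22_   read 1 → write 2, move →, go to s1
s1 | 12[2]2_   read 2 → write 1, move ←, go to s0
s0 | 1[2]12_   read 2 → write 2, move ·, go to s1
s1 | 1[2]12_   read 2 → write 1, move ←, go to s0
s0 | [1]112_   read 1 → write 1, move →, go to s1
s1 | 1[1]12_   read 1 → write 2, move →, go to s1
s1 | 12[1]2_   read 1 → write 2, move →, go to s1
s1 | 122[2]_   read 2 → write 1, move ←, go to s0
s0 | 12[2]1_   read 2 → write 2, move ·, go to s1
s1 | 12[2]1_   read 2 → write 1, move ←, go to s0
s0 | 1[2]11_   read 2 → write 2, move ·, go to s1
s1 | 1[2]11_   read 2 → write 1, move ←, go to s0
s0 | [1]111_   read 1 → write 1, move →, go to s1
s1 | 1[1]11_   read 1 → write 2, move →, go to s1
s1 | 12[1]1_   read 1 → write 2, move →, go to s1
s1 | 122[1]_   read 1 → write 2, move →, go to s1
s1 | 1222[_]
M halts after 17 transitions.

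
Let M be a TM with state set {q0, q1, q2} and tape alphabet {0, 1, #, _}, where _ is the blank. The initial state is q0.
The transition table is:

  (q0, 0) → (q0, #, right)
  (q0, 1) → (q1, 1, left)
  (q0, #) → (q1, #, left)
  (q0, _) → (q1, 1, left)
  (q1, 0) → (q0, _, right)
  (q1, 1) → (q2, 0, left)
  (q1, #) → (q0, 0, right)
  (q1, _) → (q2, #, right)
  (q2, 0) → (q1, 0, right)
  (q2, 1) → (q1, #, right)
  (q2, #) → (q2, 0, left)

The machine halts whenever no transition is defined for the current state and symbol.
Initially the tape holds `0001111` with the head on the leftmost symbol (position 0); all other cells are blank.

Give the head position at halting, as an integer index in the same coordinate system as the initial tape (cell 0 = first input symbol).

state=q0 head=0 tape=_[0]001111   (q0,0)→(q0,#,right)
state=q0 head=1 tape=_#[0]01111   (q0,0)→(q0,#,right)
state=q0 head=2 tape=_##[0]1111   (q0,0)→(q0,#,right)
state=q0 head=3 tape=_###[1]111   (q0,1)→(q1,1,left)
state=q1 head=2 tape=_##[#]1111   (q1,#)→(q0,0,right)
state=q0 head=3 tape=_##0[1]111   (q0,1)→(q1,1,left)
state=q1 head=2 tape=_##[0]1111   (q1,0)→(q0,_,right)
state=q0 head=3 tape=_##_[1]111   (q0,1)→(q1,1,left)
state=q1 head=2 tape=_##[_]1111   (q1,_)→(q2,#,right)
state=q2 head=3 tape=_###[1]111   (q2,1)→(q1,#,right)
state=q1 head=4 tape=_####[1]11   (q1,1)→(q2,0,left)
state=q2 head=3 tape=_###[#]011   (q2,#)→(q2,0,left)
state=q2 head=2 tape=_##[#]0011   (q2,#)→(q2,0,left)
state=q2 head=1 tape=_#[#]00011   (q2,#)→(q2,0,left)
state=q2 head=0 tape=_[#]000011   (q2,#)→(q2,0,left)
state=q2 head=-1 tape=[_]0000011
At halt the head is at cell -1.

-1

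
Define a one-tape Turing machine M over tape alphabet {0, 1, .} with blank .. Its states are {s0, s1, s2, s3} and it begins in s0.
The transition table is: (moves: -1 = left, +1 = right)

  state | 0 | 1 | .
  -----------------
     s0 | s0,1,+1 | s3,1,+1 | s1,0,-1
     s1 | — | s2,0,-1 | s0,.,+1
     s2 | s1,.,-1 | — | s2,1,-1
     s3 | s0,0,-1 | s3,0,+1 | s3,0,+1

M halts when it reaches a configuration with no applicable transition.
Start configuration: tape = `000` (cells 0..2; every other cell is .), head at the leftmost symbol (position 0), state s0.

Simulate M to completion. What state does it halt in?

state=s0 head=0 tape=[0]00.   (s0,0)→(s0,1,+1)
state=s0 head=1 tape=1[0]0.   (s0,0)→(s0,1,+1)
state=s0 head=2 tape=11[0].   (s0,0)→(s0,1,+1)
state=s0 head=3 tape=111[.]   (s0,.)→(s1,0,-1)
state=s1 head=2 tape=11[1]0   (s1,1)→(s2,0,-1)
state=s2 head=1 tape=1[1]00
No transition is defined for (s2, 1); M halts in state s2.

s2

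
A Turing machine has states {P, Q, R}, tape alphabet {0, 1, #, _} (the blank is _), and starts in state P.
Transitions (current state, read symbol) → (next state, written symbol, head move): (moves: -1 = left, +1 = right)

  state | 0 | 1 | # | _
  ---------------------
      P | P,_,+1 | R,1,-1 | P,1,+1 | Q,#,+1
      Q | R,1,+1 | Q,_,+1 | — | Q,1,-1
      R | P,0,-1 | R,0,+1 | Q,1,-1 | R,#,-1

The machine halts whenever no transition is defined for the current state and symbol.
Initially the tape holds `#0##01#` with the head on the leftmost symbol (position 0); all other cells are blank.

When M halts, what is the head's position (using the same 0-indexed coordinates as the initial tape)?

state=P head=0 tape=[#]0##01#_   (P,#)→(P,1,+1)
state=P head=1 tape=1[0]##01#_   (P,0)→(P,_,+1)
state=P head=2 tape=1_[#]#01#_   (P,#)→(P,1,+1)
state=P head=3 tape=1_1[#]01#_   (P,#)→(P,1,+1)
state=P head=4 tape=1_11[0]1#_   (P,0)→(P,_,+1)
state=P head=5 tape=1_11_[1]#_   (P,1)→(R,1,-1)
state=R head=4 tape=1_11[_]1#_   (R,_)→(R,#,-1)
state=R head=3 tape=1_1[1]#1#_   (R,1)→(R,0,+1)
state=R head=4 tape=1_10[#]1#_   (R,#)→(Q,1,-1)
state=Q head=3 tape=1_1[0]11#_   (Q,0)→(R,1,+1)
state=R head=4 tape=1_11[1]1#_   (R,1)→(R,0,+1)
state=R head=5 tape=1_110[1]#_   (R,1)→(R,0,+1)
state=R head=6 tape=1_1100[#]_   (R,#)→(Q,1,-1)
state=Q head=5 tape=1_110[0]1_   (Q,0)→(R,1,+1)
state=R head=6 tape=1_1101[1]_   (R,1)→(R,0,+1)
state=R head=7 tape=1_11010[_]   (R,_)→(R,#,-1)
state=R head=6 tape=1_1101[0]#   (R,0)→(P,0,-1)
state=P head=5 tape=1_110[1]0#   (P,1)→(R,1,-1)
state=R head=4 tape=1_11[0]10#   (R,0)→(P,0,-1)
state=P head=3 tape=1_1[1]010#   (P,1)→(R,1,-1)
state=R head=2 tape=1_[1]1010#   (R,1)→(R,0,+1)
state=R head=3 tape=1_0[1]010#   (R,1)→(R,0,+1)
state=R head=4 tape=1_00[0]10#   (R,0)→(P,0,-1)
state=P head=3 tape=1_0[0]010#   (P,0)→(P,_,+1)
state=P head=4 tape=1_0_[0]10#   (P,0)→(P,_,+1)
state=P head=5 tape=1_0__[1]0#   (P,1)→(R,1,-1)
state=R head=4 tape=1_0_[_]10#   (R,_)→(R,#,-1)
state=R head=3 tape=1_0[_]#10#   (R,_)→(R,#,-1)
state=R head=2 tape=1_[0]##10#   (R,0)→(P,0,-1)
state=P head=1 tape=1[_]0##10#   (P,_)→(Q,#,+1)
state=Q head=2 tape=1#[0]##10#   (Q,0)→(R,1,+1)
state=R head=3 tape=1#1[#]#10#   (R,#)→(Q,1,-1)
state=Q head=2 tape=1#[1]1#10#   (Q,1)→(Q,_,+1)
state=Q head=3 tape=1#_[1]#10#   (Q,1)→(Q,_,+1)
state=Q head=4 tape=1#__[#]10#
At halt the head is at cell 4.

4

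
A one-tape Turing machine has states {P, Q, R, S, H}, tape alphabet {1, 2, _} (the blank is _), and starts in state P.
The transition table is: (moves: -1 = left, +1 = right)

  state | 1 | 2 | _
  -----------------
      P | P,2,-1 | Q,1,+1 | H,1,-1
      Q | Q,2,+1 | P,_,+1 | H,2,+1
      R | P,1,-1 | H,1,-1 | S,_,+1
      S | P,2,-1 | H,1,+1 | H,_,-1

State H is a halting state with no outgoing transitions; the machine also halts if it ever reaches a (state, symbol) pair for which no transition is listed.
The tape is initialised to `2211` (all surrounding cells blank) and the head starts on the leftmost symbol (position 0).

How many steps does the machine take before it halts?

state=P head=0 tape=[2]211   (P,2)→(Q,1,+1)
state=Q head=1 tape=1[2]11   (Q,2)→(P,_,+1)
state=P head=2 tape=1_[1]1   (P,1)→(P,2,-1)
state=P head=1 tape=1[_]21   (P,_)→(H,1,-1)
state=H head=0 tape=[1]121
M halts after 4 transitions.

4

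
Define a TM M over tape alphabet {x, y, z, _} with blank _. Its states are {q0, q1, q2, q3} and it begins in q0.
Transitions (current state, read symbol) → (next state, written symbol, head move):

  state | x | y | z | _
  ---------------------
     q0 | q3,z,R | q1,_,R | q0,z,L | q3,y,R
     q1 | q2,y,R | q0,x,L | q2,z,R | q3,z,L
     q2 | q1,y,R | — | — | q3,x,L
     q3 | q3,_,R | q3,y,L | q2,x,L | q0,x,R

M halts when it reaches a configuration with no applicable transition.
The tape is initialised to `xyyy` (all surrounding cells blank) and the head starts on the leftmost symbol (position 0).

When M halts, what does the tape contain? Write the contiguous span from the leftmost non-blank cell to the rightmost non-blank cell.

xzxyxzx

state=q0 head=0 tape=__[x]yyy_   (q0,x)→(q3,z,R)
state=q3 head=1 tape=__z[y]yy_   (q3,y)→(q3,y,L)
state=q3 head=0 tape=__[z]yyy_   (q3,z)→(q2,x,L)
state=q2 head=-1 tape=_[_]xyyy_   (q2,_)→(q3,x,L)
state=q3 head=-2 tape=[_]xxyyy_   (q3,_)→(q0,x,R)
state=q0 head=-1 tape=x[x]xyyy_   (q0,x)→(q3,z,R)
state=q3 head=0 tape=xz[x]yyy_   (q3,x)→(q3,_,R)
state=q3 head=1 tape=xz_[y]yy_   (q3,y)→(q3,y,L)
state=q3 head=0 tape=xz[_]yyy_   (q3,_)→(q0,x,R)
state=q0 head=1 tape=xzx[y]yy_   (q0,y)→(q1,_,R)
state=q1 head=2 tape=xzx_[y]y_   (q1,y)→(q0,x,L)
state=q0 head=1 tape=xzx[_]xy_   (q0,_)→(q3,y,R)
state=q3 head=2 tape=xzxy[x]y_   (q3,x)→(q3,_,R)
state=q3 head=3 tape=xzxy_[y]_   (q3,y)→(q3,y,L)
state=q3 head=2 tape=xzxy[_]y_   (q3,_)→(q0,x,R)
state=q0 head=3 tape=xzxyx[y]_   (q0,y)→(q1,_,R)
state=q1 head=4 tape=xzxyx_[_]   (q1,_)→(q3,z,L)
state=q3 head=3 tape=xzxyx[_]z   (q3,_)→(q0,x,R)
state=q0 head=4 tape=xzxyxx[z]   (q0,z)→(q0,z,L)
state=q0 head=3 tape=xzxyx[x]z   (q0,x)→(q3,z,R)
state=q3 head=4 tape=xzxyxz[z]   (q3,z)→(q2,x,L)
state=q2 head=3 tape=xzxyx[z]x
The non-blank tape span at halt is xzxyxzx.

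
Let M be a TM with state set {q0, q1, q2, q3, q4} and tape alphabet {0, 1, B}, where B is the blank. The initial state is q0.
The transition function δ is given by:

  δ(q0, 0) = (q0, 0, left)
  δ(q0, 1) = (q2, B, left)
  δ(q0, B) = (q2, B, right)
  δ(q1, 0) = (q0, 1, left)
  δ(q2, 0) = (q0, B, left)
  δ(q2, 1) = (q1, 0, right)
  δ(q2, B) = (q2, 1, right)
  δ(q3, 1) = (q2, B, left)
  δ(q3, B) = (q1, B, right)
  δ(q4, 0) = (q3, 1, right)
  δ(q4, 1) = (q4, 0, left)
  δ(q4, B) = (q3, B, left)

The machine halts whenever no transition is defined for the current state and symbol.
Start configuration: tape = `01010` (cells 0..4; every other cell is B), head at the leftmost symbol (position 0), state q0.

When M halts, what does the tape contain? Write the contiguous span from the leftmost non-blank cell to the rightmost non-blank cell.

0BB110

q0 | B[0]1010   read 0 → write 0, move left, go to q0
q0 | [B]01010   read B → write B, move right, go to q2
q2 | B[0]1010   read 0 → write B, move left, go to q0
q0 | [B]B1010   read B → write B, move right, go to q2
q2 | B[B]1010   read B → write 1, move right, go to q2
q2 | B1[1]010   read 1 → write 0, move right, go to q1
q1 | B10[0]10   read 0 → write 1, move left, go to q0
q0 | B1[0]110   read 0 → write 0, move left, go to q0
q0 | B[1]0110   read 1 → write B, move left, go to q2
q2 | [B]B0110   read B → write 1, move right, go to q2
q2 | 1[B]0110   read B → write 1, move right, go to q2
q2 | 11[0]110   read 0 → write B, move left, go to q0
q0 | 1[1]B110   read 1 → write B, move left, go to q2
q2 | [1]BB110   read 1 → write 0, move right, go to q1
q1 | 0[B]B110
The non-blank tape span at halt is 0BB110.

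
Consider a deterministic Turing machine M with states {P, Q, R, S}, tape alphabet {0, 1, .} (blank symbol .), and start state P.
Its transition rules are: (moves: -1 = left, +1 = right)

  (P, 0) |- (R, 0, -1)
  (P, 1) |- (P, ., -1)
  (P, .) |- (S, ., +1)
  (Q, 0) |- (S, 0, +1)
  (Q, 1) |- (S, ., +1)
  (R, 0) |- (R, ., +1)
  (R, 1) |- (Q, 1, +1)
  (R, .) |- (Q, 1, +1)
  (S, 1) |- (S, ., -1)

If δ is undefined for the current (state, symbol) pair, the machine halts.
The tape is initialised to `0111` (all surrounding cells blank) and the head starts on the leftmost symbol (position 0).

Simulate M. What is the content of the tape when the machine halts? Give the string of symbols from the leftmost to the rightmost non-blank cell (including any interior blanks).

10.11

state=P head=0 tape=.[0]111   (P,0)→(R,0,-1)
state=R head=-1 tape=[.]0111   (R,.)→(Q,1,+1)
state=Q head=0 tape=1[0]111   (Q,0)→(S,0,+1)
state=S head=1 tape=10[1]11   (S,1)→(S,.,-1)
state=S head=0 tape=1[0].11
The non-blank tape span at halt is 10.11.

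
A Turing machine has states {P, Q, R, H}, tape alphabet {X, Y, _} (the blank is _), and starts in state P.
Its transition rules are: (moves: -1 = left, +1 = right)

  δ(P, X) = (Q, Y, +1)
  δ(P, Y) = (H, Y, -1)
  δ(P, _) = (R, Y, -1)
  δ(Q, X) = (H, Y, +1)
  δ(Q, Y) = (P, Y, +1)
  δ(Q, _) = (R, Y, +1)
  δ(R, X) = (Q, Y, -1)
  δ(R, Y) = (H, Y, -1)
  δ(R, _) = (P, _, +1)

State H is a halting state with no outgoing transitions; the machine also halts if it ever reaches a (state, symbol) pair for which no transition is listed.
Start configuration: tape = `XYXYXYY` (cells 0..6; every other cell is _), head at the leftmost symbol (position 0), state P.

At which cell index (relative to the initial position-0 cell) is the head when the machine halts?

P | [X]YXYXYY   read X → write Y, move +1, go to Q
Q | Y[Y]XYXYY   read Y → write Y, move +1, go to P
P | YY[X]YXYY   read X → write Y, move +1, go to Q
Q | YYY[Y]XYY   read Y → write Y, move +1, go to P
P | YYYY[X]YY   read X → write Y, move +1, go to Q
Q | YYYYY[Y]Y   read Y → write Y, move +1, go to P
P | YYYYYY[Y]   read Y → write Y, move -1, go to H
H | YYYYY[Y]Y
At halt the head is at cell 5.

5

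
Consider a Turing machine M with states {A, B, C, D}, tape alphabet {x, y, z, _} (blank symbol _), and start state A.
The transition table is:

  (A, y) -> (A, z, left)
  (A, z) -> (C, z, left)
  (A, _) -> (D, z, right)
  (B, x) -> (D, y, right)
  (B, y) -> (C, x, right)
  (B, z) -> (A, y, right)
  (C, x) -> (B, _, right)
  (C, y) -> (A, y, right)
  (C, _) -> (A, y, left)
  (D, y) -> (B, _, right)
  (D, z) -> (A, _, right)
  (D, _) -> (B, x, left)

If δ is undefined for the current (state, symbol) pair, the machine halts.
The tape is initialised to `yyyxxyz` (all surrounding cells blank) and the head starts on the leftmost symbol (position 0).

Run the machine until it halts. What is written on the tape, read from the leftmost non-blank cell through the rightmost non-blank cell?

zzz_xxyz

A | _[y]yyxxyz   read y → write z, move left, go to A
A | [_]zyyxxyz   read _ → write z, move right, go to D
D | z[z]yyxxyz   read z → write _, move right, go to A
A | z_[y]yxxyz   read y → write z, move left, go to A
A | z[_]zyxxyz   read _ → write z, move right, go to D
D | zz[z]yxxyz   read z → write _, move right, go to A
A | zz_[y]xxyz   read y → write z, move left, go to A
A | zz[_]zxxyz   read _ → write z, move right, go to D
D | zzz[z]xxyz   read z → write _, move right, go to A
A | zzz_[x]xyz
The non-blank tape span at halt is zzz_xxyz.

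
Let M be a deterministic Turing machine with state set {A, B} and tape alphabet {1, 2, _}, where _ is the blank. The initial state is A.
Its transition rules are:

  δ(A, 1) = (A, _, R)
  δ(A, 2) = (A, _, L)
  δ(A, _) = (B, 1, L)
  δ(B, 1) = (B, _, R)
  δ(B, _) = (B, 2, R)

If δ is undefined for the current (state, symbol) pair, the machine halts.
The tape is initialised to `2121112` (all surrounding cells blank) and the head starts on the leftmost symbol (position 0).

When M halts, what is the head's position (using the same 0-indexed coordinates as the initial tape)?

2

A | __[2]121112   read 2 → write _, move L, go to A
A | _[_]_121112   read _ → write 1, move L, go to B
B | [_]1_121112   read _ → write 2, move R, go to B
B | 2[1]_121112   read 1 → write _, move R, go to B
B | 2_[_]121112   read _ → write 2, move R, go to B
B | 2_2[1]21112   read 1 → write _, move R, go to B
B | 2_2_[2]1112
At halt the head is at cell 2.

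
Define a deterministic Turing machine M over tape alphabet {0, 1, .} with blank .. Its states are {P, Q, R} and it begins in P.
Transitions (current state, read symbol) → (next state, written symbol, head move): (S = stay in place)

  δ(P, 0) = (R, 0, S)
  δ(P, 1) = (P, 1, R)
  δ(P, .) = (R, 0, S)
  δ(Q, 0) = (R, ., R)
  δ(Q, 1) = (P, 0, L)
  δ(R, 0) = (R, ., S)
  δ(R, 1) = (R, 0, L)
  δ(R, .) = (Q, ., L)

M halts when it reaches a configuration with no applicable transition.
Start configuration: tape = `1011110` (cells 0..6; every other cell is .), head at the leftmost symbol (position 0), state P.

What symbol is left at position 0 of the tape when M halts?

state=P head=0 tape=..[1]011110   (P,1)→(P,1,R)
state=P head=1 tape=..1[0]11110   (P,0)→(R,0,S)
state=R head=1 tape=..1[0]11110   (R,0)→(R,.,S)
state=R head=1 tape=..1[.]11110   (R,.)→(Q,.,L)
state=Q head=0 tape=..[1].11110   (Q,1)→(P,0,L)
state=P head=-1 tape=.[.]0.11110   (P,.)→(R,0,S)
state=R head=-1 tape=.[0]0.11110   (R,0)→(R,.,S)
state=R head=-1 tape=.[.]0.11110   (R,.)→(Q,.,L)
state=Q head=-2 tape=[.].0.11110
Cell 0 holds 0 when M halts.

0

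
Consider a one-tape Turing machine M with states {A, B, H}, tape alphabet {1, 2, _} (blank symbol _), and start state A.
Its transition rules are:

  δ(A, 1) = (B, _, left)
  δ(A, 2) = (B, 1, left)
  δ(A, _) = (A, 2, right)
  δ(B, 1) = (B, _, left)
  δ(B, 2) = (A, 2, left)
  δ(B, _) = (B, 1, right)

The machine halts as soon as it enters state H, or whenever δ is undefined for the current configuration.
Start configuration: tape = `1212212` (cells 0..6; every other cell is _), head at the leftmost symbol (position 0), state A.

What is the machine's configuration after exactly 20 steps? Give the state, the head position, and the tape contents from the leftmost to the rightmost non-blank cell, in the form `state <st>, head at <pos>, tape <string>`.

state B, head at -2, tape 11__212212

A | ___[1]212212   read 1 → write _, move left, go to B
B | __[_]_212212   read _ → write 1, move right, go to B
B | __1[_]212212   read _ → write 1, move right, go to B
B | __11[2]12212   read 2 → write 2, move left, go to A
A | __1[1]212212   read 1 → write _, move left, go to B
B | __[1]_212212   read 1 → write _, move left, go to B
B | _[_]__212212   read _ → write 1, move right, go to B
B | _1[_]_212212   read _ → write 1, move right, go to B
B | _11[_]212212   read _ → write 1, move right, go to B
B | _111[2]12212   read 2 → write 2, move left, go to A
A | _11[1]212212   read 1 → write _, move left, go to B
B | _1[1]_212212   read 1 → write _, move left, go to B
B | _[1]__212212   read 1 → write _, move left, go to B
B | [_]___212212   read _ → write 1, move right, go to B
B | 1[_]__212212   read _ → write 1, move right, go to B
B | 11[_]_212212   read _ → write 1, move right, go to B
B | 111[_]212212   read _ → write 1, move right, go to B
B | 1111[2]12212   read 2 → write 2, move left, go to A
A | 111[1]212212   read 1 → write _, move left, go to B
B | 11[1]_212212   read 1 → write _, move left, go to B
B | 1[1]__212212
After 20 steps: state B, head at -2, tape 11__212212.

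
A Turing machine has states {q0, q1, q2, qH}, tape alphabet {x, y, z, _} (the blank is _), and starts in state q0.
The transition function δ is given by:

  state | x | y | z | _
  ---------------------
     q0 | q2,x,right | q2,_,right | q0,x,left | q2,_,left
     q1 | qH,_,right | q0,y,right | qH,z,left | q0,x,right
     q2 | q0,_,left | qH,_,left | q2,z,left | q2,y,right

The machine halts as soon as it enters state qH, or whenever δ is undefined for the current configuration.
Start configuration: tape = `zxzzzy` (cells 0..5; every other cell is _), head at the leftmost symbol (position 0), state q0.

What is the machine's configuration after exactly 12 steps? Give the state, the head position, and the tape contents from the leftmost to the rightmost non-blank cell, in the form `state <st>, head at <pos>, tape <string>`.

state qH, head at 0, tape y___zzzy

q0 | __[z]xzzzy   read z → write x, move left, go to q0
q0 | _[_]xxzzzy   read _ → write _, move left, go to q2
q2 | [_]_xxzzzy   read _ → write y, move right, go to q2
q2 | y[_]xxzzzy   read _ → write y, move right, go to q2
q2 | yy[x]xzzzy   read x → write _, move left, go to q0
q0 | y[y]_xzzzy   read y → write _, move right, go to q2
q2 | y_[_]xzzzy   read _ → write y, move right, go to q2
q2 | y_y[x]zzzy   read x → write _, move left, go to q0
q0 | y_[y]_zzzy   read y → write _, move right, go to q2
q2 | y__[_]zzzy   read _ → write y, move right, go to q2
q2 | y__y[z]zzy   read z → write z, move left, go to q2
q2 | y__[y]zzzy   read y → write _, move left, go to qH
qH | y_[_]_zzzy
After 12 steps: state qH, head at 0, tape y___zzzy.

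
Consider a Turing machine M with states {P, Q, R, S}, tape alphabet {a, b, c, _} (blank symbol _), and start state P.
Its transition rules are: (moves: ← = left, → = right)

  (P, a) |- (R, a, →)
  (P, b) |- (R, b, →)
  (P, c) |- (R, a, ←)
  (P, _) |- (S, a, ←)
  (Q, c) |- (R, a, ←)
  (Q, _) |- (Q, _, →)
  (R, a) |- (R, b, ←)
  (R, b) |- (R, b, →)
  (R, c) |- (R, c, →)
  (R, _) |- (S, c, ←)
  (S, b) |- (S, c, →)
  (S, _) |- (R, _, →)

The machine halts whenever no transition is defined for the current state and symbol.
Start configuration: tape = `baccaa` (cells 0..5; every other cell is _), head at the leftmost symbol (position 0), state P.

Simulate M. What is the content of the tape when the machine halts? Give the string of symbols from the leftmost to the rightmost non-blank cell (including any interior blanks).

bbccbcc

state=P head=0 tape=[b]accaa_   (P,b)→(R,b,→)
state=R head=1 tape=b[a]ccaa_   (R,a)→(R,b,←)
state=R head=0 tape=[b]bccaa_   (R,b)→(R,b,→)
state=R head=1 tape=b[b]ccaa_   (R,b)→(R,b,→)
state=R head=2 tape=bb[c]caa_   (R,c)→(R,c,→)
state=R head=3 tape=bbc[c]aa_   (R,c)→(R,c,→)
state=R head=4 tape=bbcc[a]a_   (R,a)→(R,b,←)
state=R head=3 tape=bbc[c]ba_   (R,c)→(R,c,→)
state=R head=4 tape=bbcc[b]a_   (R,b)→(R,b,→)
state=R head=5 tape=bbccb[a]_   (R,a)→(R,b,←)
state=R head=4 tape=bbcc[b]b_   (R,b)→(R,b,→)
state=R head=5 tape=bbccb[b]_   (R,b)→(R,b,→)
state=R head=6 tape=bbccbb[_]   (R,_)→(S,c,←)
state=S head=5 tape=bbccb[b]c   (S,b)→(S,c,→)
state=S head=6 tape=bbccbc[c]
The non-blank tape span at halt is bbccbcc.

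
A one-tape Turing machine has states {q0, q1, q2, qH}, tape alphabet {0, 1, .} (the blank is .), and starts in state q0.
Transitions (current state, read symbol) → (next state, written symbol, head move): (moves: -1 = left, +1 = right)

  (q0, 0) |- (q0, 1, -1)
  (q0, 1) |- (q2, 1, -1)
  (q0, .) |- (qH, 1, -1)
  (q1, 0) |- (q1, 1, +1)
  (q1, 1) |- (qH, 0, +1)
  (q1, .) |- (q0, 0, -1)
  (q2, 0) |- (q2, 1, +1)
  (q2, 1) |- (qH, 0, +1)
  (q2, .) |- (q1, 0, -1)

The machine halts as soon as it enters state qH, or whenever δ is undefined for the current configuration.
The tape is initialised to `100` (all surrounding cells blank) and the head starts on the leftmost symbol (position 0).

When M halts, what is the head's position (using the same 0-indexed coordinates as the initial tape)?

-4

q0 | ....[1]00   read 1 → write 1, move -1, go to q2
q2 | ...[.]100   read . → write 0, move -1, go to q1
q1 | ..[.]0100   read . → write 0, move -1, go to q0
q0 | .[.]00100   read . → write 1, move -1, go to qH
qH | [.]100100
At halt the head is at cell -4.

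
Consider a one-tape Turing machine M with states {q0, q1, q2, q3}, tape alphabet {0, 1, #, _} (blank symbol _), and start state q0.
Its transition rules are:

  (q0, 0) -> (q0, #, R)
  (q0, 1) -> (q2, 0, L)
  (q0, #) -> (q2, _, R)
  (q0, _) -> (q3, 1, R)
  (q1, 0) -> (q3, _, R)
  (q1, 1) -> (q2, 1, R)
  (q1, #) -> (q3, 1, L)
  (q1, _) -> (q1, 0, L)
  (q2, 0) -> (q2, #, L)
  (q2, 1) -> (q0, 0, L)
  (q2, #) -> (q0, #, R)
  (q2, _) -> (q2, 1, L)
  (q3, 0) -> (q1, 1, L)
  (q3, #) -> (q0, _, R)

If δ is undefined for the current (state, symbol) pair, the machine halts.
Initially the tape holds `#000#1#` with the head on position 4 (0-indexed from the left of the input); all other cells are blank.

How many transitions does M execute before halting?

q0 | #000[#]1#__   read # → write _, move R, go to q2
q2 | #000_[1]#__   read 1 → write 0, move L, go to q0
q0 | #000[_]0#__   read _ → write 1, move R, go to q3
q3 | #0001[0]#__   read 0 → write 1, move L, go to q1
q1 | #000[1]1#__   read 1 → write 1, move R, go to q2
q2 | #0001[1]#__   read 1 → write 0, move L, go to q0
q0 | #000[1]0#__   read 1 → write 0, move L, go to q2
q2 | #00[0]00#__   read 0 → write #, move L, go to q2
q2 | #0[0]#00#__   read 0 → write #, move L, go to q2
q2 | #[0]##00#__   read 0 → write #, move L, go to q2
q2 | [#]###00#__   read # → write #, move R, go to q0
q0 | #[#]##00#__   read # → write _, move R, go to q2
q2 | #_[#]#00#__   read # → write #, move R, go to q0
q0 | #_#[#]00#__   read # → write _, move R, go to q2
q2 | #_#_[0]0#__   read 0 → write #, move L, go to q2
q2 | #_#[_]#0#__   read _ → write 1, move L, go to q2
q2 | #_[#]1#0#__   read # → write #, move R, go to q0
q0 | #_#[1]#0#__   read 1 → write 0, move L, go to q2
q2 | #_[#]0#0#__   read # → write #, move R, go to q0
q0 | #_#[0]#0#__   read 0 → write #, move R, go to q0
q0 | #_##[#]0#__   read # → write _, move R, go to q2
q2 | #_##_[0]#__   read 0 → write #, move L, go to q2
q2 | #_##[_]##__   read _ → write 1, move L, go to q2
q2 | #_#[#]1##__   read # → write #, move R, go to q0
q0 | #_##[1]##__   read 1 → write 0, move L, go to q2
q2 | #_#[#]0##__   read # → write #, move R, go to q0
q0 | #_##[0]##__   read 0 → write #, move R, go to q0
q0 | #_###[#]#__   read # → write _, move R, go to q2
q2 | #_###_[#]__   read # → write #, move R, go to q0
q0 | #_###_#[_]_   read _ → write 1, move R, go to q3
q3 | #_###_#1[_]
M halts after 30 transitions.

30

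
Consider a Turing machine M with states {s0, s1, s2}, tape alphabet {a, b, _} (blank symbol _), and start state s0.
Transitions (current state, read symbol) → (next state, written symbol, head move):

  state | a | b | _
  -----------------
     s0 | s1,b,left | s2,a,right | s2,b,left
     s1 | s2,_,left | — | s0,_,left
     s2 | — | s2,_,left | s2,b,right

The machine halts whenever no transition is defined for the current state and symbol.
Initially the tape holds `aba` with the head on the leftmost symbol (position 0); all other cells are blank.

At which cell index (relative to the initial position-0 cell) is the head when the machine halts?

s0 | ______[a]ba   read a → write b, move left, go to s1
s1 | _____[_]bba   read _ → write _, move left, go to s0
s0 | ____[_]_bba   read _ → write b, move left, go to s2
s2 | ___[_]b_bba   read _ → write b, move right, go to s2
s2 | ___b[b]_bba   read b → write _, move left, go to s2
s2 | ___[b]__bba   read b → write _, move left, go to s2
s2 | __[_]___bba   read _ → write b, move right, go to s2
s2 | __b[_]__bba   read _ → write b, move right, go to s2
s2 | __bb[_]_bba   read _ → write b, move right, go to s2
s2 | __bbb[_]bba   read _ → write b, move right, go to s2
s2 | __bbbb[b]ba   read b → write _, move left, go to s2
s2 | __bbb[b]_ba   read b → write _, move left, go to s2
s2 | __bb[b]__ba   read b → write _, move left, go to s2
s2 | __b[b]___ba   read b → write _, move left, go to s2
s2 | __[b]____ba   read b → write _, move left, go to s2
s2 | _[_]_____ba   read _ → write b, move right, go to s2
s2 | _b[_]____ba   read _ → write b, move right, go to s2
s2 | _bb[_]___ba   read _ → write b, move right, go to s2
s2 | _bbb[_]__ba   read _ → write b, move right, go to s2
s2 | _bbbb[_]_ba   read _ → write b, move right, go to s2
s2 | _bbbbb[_]ba   read _ → write b, move right, go to s2
s2 | _bbbbbb[b]a   read b → write _, move left, go to s2
s2 | _bbbbb[b]_a   read b → write _, move left, go to s2
s2 | _bbbb[b]__a   read b → write _, move left, go to s2
s2 | _bbb[b]___a   read b → write _, move left, go to s2
s2 | _bb[b]____a   read b → write _, move left, go to s2
s2 | _b[b]_____a   read b → write _, move left, go to s2
s2 | _[b]______a   read b → write _, move left, go to s2
s2 | [_]_______a   read _ → write b, move right, go to s2
s2 | b[_]______a   read _ → write b, move right, go to s2
s2 | bb[_]_____a   read _ → write b, move right, go to s2
s2 | bbb[_]____a   read _ → write b, move right, go to s2
s2 | bbbb[_]___a   read _ → write b, move right, go to s2
s2 | bbbbb[_]__a   read _ → write b, move right, go to s2
s2 | bbbbbb[_]_a   read _ → write b, move right, go to s2
s2 | bbbbbbb[_]a   read _ → write b, move right, go to s2
s2 | bbbbbbbb[a]
At halt the head is at cell 2.

2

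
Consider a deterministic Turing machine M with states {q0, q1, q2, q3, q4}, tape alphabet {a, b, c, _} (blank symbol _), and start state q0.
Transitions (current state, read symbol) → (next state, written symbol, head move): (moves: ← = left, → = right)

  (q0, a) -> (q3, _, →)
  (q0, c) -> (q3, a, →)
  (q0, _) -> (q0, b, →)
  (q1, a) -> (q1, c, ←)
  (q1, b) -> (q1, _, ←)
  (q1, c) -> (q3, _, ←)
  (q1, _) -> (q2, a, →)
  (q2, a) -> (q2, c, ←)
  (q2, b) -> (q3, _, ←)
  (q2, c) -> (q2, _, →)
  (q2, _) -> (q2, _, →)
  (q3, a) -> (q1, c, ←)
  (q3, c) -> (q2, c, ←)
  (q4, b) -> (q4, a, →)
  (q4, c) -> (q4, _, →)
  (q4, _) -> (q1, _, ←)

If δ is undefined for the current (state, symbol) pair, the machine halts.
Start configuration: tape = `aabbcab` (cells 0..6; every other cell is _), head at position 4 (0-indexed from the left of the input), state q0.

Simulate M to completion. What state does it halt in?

q3

state=q0 head=4 tape=_aabb[c]ab   (q0,c)→(q3,a,→)
state=q3 head=5 tape=_aabba[a]b   (q3,a)→(q1,c,←)
state=q1 head=4 tape=_aabb[a]cb   (q1,a)→(q1,c,←)
state=q1 head=3 tape=_aab[b]ccb   (q1,b)→(q1,_,←)
state=q1 head=2 tape=_aa[b]_ccb   (q1,b)→(q1,_,←)
state=q1 head=1 tape=_a[a]__ccb   (q1,a)→(q1,c,←)
state=q1 head=0 tape=_[a]c__ccb   (q1,a)→(q1,c,←)
state=q1 head=-1 tape=[_]cc__ccb   (q1,_)→(q2,a,→)
state=q2 head=0 tape=a[c]c__ccb   (q2,c)→(q2,_,→)
state=q2 head=1 tape=a_[c]__ccb   (q2,c)→(q2,_,→)
state=q2 head=2 tape=a__[_]_ccb   (q2,_)→(q2,_,→)
state=q2 head=3 tape=a___[_]ccb   (q2,_)→(q2,_,→)
state=q2 head=4 tape=a____[c]cb   (q2,c)→(q2,_,→)
state=q2 head=5 tape=a_____[c]b   (q2,c)→(q2,_,→)
state=q2 head=6 tape=a______[b]   (q2,b)→(q3,_,←)
state=q3 head=5 tape=a_____[_]_
No transition is defined for (q3, _); M halts in state q3.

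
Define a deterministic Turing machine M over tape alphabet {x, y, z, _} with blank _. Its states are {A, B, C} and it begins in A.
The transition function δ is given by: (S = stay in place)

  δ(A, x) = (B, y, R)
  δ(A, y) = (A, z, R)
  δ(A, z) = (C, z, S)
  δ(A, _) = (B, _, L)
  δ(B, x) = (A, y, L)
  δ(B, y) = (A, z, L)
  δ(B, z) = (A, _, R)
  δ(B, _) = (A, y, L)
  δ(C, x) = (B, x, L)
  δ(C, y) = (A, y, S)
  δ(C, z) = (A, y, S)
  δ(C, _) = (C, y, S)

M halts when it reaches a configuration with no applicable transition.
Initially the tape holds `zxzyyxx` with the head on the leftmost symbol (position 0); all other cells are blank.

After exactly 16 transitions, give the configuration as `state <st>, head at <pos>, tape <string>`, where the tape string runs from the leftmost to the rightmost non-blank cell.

A | [z]xzyyxx_   read z → write z, move S, go to C
C | [z]xzyyxx_   read z → write y, move S, go to A
A | [y]xzyyxx_   read y → write z, move R, go to A
A | z[x]zyyxx_   read x → write y, move R, go to B
B | zy[z]yyxx_   read z → write _, move R, go to A
A | zy_[y]yxx_   read y → write z, move R, go to A
A | zy_z[y]xx_   read y → write z, move R, go to A
A | zy_zz[x]x_   read x → write y, move R, go to B
B | zy_zzy[x]_   read x → write y, move L, go to A
A | zy_zz[y]y_   read y → write z, move R, go to A
A | zy_zzz[y]_   read y → write z, move R, go to A
A | zy_zzzz[_]   read _ → write _, move L, go to B
B | zy_zzz[z]_   read z → write _, move R, go to A
A | zy_zzz_[_]   read _ → write _, move L, go to B
B | zy_zzz[_]_   read _ → write y, move L, go to A
A | zy_zz[z]y_   read z → write z, move S, go to C
C | zy_zz[z]y_
After 16 steps: state C, head at 5, tape zy_zzzy.

state C, head at 5, tape zy_zzzy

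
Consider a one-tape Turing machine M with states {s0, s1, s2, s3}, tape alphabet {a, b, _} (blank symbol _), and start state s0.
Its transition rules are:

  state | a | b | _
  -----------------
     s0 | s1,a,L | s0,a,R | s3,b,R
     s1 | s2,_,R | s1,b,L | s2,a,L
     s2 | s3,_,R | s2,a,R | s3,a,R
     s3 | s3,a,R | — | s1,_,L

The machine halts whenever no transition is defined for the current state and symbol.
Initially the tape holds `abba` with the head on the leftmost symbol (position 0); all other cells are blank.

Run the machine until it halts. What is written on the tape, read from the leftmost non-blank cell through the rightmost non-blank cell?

state=s0 head=0 tape=__[a]bba   (s0,a)→(s1,a,L)
state=s1 head=-1 tape=_[_]abba   (s1,_)→(s2,a,L)
state=s2 head=-2 tape=[_]aabba   (s2,_)→(s3,a,R)
state=s3 head=-1 tape=a[a]abba   (s3,a)→(s3,a,R)
state=s3 head=0 tape=aa[a]bba   (s3,a)→(s3,a,R)
state=s3 head=1 tape=aaa[b]ba
The non-blank tape span at halt is aaabba.

aaabba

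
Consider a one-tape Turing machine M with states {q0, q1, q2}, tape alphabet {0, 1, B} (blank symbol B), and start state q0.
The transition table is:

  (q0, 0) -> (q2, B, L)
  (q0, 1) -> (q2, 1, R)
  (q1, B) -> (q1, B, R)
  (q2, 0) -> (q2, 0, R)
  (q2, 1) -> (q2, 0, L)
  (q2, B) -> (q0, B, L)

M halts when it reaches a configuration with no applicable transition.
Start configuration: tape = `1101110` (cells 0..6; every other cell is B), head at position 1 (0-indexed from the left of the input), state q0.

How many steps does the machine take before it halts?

29

q0 | BB1[1]01110B   read 1 → write 1, move R, go to q2
q2 | BB11[0]1110B   read 0 → write 0, move R, go to q2
q2 | BB110[1]110B   read 1 → write 0, move L, go to q2
q2 | BB11[0]0110B   read 0 → write 0, move R, go to q2
q2 | BB110[0]110B   read 0 → write 0, move R, go to q2
q2 | BB1100[1]10B   read 1 → write 0, move L, go to q2
q2 | BB110[0]010B   read 0 → write 0, move R, go to q2
q2 | BB1100[0]10B   read 0 → write 0, move R, go to q2
q2 | BB11000[1]0B   read 1 → write 0, move L, go to q2
q2 | BB1100[0]00B   read 0 → write 0, move R, go to q2
q2 | BB11000[0]0B   read 0 → write 0, move R, go to q2
q2 | BB110000[0]B   read 0 → write 0, move R, go to q2
q2 | BB1100000[B]   read B → write B, move L, go to q0
q0 | BB110000[0]B   read 0 → write B, move L, go to q2
q2 | BB11000[0]BB   read 0 → write 0, move R, go to q2
q2 | BB110000[B]B   read B → write B, move L, go to q0
q0 | BB11000[0]BB   read 0 → write B, move L, go to q2
q2 | BB1100[0]BBB   read 0 → write 0, move R, go to q2
q2 | BB11000[B]BB   read B → write B, move L, go to q0
q0 | BB1100[0]BBB   read 0 → write B, move L, go to q2
q2 | BB110[0]BBBB   read 0 → write 0, move R, go to q2
q2 | BB1100[B]BBB   read B → write B, move L, go to q0
q0 | BB110[0]BBBB   read 0 → write B, move L, go to q2
q2 | BB11[0]BBBBB   read 0 → write 0, move R, go to q2
q2 | BB110[B]BBBB   read B → write B, move L, go to q0
q0 | BB11[0]BBBBB   read 0 → write B, move L, go to q2
q2 | BB1[1]BBBBBB   read 1 → write 0, move L, go to q2
q2 | BB[1]0BBBBBB   read 1 → write 0, move L, go to q2
q2 | B[B]00BBBBBB   read B → write B, move L, go to q0
q0 | [B]B00BBBBBB
M halts after 29 transitions.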